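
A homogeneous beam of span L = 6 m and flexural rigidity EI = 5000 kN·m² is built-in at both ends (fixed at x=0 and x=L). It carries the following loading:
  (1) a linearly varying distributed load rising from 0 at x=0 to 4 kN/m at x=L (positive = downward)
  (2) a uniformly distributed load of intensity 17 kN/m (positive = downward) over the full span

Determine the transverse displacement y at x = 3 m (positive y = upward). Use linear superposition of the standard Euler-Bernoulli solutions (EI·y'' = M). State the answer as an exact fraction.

y(3) = -513/40000 m

Load 1 — triangular load w₀=4 kN/m (0→w₀ over full span):
  y_1 = -w₀x²(L-x)²(x+2L)/(120LEI) = -4·3²·(6-3)²·(3+2·6)/(120·6·5000) = -27/20000 m
Load 2 — uniform load w=17 kN/m over full span:
  y_2 = -wx²(L-x)²/(24EI) = -17·3²·(6-3)²/(24·5000) = -459/40000 m
Superposition: y = Σ y_i = -513/40000 m ≈ -0.012825 m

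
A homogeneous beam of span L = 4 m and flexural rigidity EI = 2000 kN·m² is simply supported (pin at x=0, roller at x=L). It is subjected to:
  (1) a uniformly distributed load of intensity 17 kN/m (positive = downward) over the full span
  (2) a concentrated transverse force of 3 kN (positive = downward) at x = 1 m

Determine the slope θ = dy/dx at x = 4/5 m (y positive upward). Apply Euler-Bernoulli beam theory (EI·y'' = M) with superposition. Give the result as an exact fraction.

Load 1 — uniform load w=17 kN/m over full span:
  θ_1 = -w(L³-6Lx²+4x³)/(24EI) = -17·(4³-6·4·(4/5)²+4·(4/5)³)/(24·2000) = -561/31250 rad
Load 2 — point force P=3 kN at a=1 m (b=L-a=3):
  θ_2 = -Pb(L²-b²-3x²)/(6LEI)  [x≤a] = -3·3·(4²-3²-3·(4/5)²)/(6·4·2000) = -381/400000 rad
Superposition: θ = Σ θ_i = -37809/2000000 rad ≈ -0.018905 rad

θ(4/5) = -37809/2000000 rad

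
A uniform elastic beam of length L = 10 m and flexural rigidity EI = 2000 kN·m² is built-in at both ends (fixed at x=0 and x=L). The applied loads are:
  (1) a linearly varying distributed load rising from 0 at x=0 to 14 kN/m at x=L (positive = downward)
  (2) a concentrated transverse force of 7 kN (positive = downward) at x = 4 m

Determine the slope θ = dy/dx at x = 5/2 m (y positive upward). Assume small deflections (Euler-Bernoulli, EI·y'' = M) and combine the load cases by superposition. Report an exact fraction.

θ(5/2) = -41181/1280000 rad

Load 1 — triangular load w₀=14 kN/m (0→w₀ over full span):
  θ_1 = -w₀(2x(L-x)(L-2x)(x+2L)+x²(L-x)²)/(120LEI) = -14·(2·(5/2)·(10-(5/2))·(10-2·(5/2))·((5/2)+2·10)+(5/2)²·(10-(5/2))²)/(120·10·2000) = -273/10240 rad
Load 2 — point force P=7 kN at a=4 m (b=L-a=6):
  θ_2 = -Pb²x(2aL-(3a+b)x)/(2L³EI)  [x≤a] = -7·6²·(5/2)·(2·4·10-(3·4+6)·(5/2))/(2·10³·2000) = -441/80000 rad
Superposition: θ = Σ θ_i = -41181/1280000 rad ≈ -0.032173 rad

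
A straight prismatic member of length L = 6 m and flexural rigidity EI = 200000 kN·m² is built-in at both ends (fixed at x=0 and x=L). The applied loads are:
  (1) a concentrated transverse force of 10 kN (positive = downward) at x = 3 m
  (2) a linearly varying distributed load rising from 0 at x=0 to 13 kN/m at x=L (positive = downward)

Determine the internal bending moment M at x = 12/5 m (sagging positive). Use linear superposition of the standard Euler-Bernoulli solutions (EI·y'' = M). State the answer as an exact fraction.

Load 1 — point force P=10 kN at a=3 m (b=L-a=3):
  M_1 = Pb²(3a+b)x/L³ - Pab²/L²  [x≤a] = 10·3²·(3·3+3)·(12/5)/6³ - 10·3·3²/6² = 9/2 kN·m
Load 2 — triangular load w₀=13 kN/m (0→w₀ over full span):
  M_2 = 3w₀Lx/20 - w₀L²/30 - w₀x³/(6L) = 3·13·6·(12/5)/20 - 13·6²/30 - 13·(12/5)³/(6·6) = 936/125 kN·m
Superposition: M = Σ M_i = 2997/250 kN·m ≈ 11.988000 kN·m

M(12/5) = 2997/250 kN·m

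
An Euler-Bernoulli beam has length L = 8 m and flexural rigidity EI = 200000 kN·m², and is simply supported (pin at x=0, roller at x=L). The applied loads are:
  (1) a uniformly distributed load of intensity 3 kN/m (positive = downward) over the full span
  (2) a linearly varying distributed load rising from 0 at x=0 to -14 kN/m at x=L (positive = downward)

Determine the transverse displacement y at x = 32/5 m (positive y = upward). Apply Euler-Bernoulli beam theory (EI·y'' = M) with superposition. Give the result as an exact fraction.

Load 1 — uniform load w=3 kN/m over full span:
  y_1 = -wx(L³-2Lx²+x³)/(24EI) = -3·(32/5)·(8³-2·8·(32/5)²+(32/5)³)/(24·200000) = -928/1953125 m
Load 2 — triangular load w₀=-14 kN/m (0→w₀ over full span):
  y_2 = -w₀x(7L⁴-10L²x²+3x⁴)/(360LEI) = -(-14)·(32/5)·(7·8⁴-10·8²·(32/5)²+3·(32/5)⁴)/(360·8·200000) = 56896/48828125 m
Superposition: y = Σ y_i = 33696/48828125 m ≈ 0.000690 m

y(32/5) = 33696/48828125 m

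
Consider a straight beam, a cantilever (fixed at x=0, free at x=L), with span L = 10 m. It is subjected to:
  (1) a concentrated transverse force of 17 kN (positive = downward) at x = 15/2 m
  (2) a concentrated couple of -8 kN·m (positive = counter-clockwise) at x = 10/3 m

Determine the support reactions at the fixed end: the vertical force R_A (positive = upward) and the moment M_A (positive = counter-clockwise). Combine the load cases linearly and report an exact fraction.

Load 1 — point force P=17 kN at a=15/2 m (b=L-a=5/2):
  R_A = P = 17 kN
  M_A = Pa = 17·(15/2) = 255/2 kN·m
Load 2 — applied couple M₀=-8 kN·m at a=10/3 m (b=L-a=20/3):
  R_A = 0 kN
  M_A = -M₀ = -(-8) = 8 kN·m
Superposition: R_A = 17 kN, M_A = 271/2 kN·m

R_A = 17 kN, M_A = 271/2 kN·m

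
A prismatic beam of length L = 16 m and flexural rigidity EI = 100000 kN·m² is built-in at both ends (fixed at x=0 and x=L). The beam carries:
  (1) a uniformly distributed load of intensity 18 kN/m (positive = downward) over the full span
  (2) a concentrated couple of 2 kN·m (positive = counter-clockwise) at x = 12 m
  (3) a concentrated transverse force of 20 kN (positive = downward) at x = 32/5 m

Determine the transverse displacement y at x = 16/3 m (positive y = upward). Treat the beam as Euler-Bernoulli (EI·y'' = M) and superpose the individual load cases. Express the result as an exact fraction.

Load 1 — uniform load w=18 kN/m over full span:
  y_1 = -wx²(L-x)²/(24EI) = -18·(16/3)²·(16-(16/3))²/(24·100000) = -2048/84375 m
Load 2 — applied couple M₀=2 kN·m at a=12 m (b=L-a=4):
  y_2 = (R_Ax³/6 - M_Ax²/2)/EI  [x≤a] with R_A=9/64, M_A=5/8 = ((9/64)·(16/3)³/6 - (5/8)·(16/3)²/2)/100000 = -1/18750 m
Load 3 — point force P=20 kN at a=32/5 m (b=L-a=48/5):
  y_3 = -Pb²x²(3aL-(3a+b)x)/(6L³EI)  [x≤a] = -20·(48/5)²·(16/3)²·(3·(32/5)·16-(3·(32/5)+(48/5))·(16/3))/(6·16³·100000) = -256/78125 m
Superposition: y = Σ y_i = -116449/4218750 m ≈ -0.027603 m

y(16/3) = -116449/4218750 m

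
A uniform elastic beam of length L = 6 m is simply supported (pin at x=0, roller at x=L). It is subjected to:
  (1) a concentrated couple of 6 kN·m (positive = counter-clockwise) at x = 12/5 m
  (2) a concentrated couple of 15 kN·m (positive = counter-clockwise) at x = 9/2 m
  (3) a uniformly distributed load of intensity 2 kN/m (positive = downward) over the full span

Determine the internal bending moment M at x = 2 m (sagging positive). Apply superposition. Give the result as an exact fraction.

M(2) = 15 kN·m

Load 1 — applied couple M₀=6 kN·m at a=12/5 m (b=L-a=18/5):
  M_1 = M₀x/L  [x≤a] = 6·2/6 = 2 kN·m
Load 2 — applied couple M₀=15 kN·m at a=9/2 m (b=L-a=3/2):
  M_2 = M₀x/L  [x≤a] = 15·2/6 = 5 kN·m
Load 3 — uniform load w=2 kN/m over full span:
  M_3 = wx(L-x)/2 = 2·2·(6-2)/2 = 8 kN·m
Superposition: M = Σ M_i = 15 kN·m ≈ 15.000000 kN·m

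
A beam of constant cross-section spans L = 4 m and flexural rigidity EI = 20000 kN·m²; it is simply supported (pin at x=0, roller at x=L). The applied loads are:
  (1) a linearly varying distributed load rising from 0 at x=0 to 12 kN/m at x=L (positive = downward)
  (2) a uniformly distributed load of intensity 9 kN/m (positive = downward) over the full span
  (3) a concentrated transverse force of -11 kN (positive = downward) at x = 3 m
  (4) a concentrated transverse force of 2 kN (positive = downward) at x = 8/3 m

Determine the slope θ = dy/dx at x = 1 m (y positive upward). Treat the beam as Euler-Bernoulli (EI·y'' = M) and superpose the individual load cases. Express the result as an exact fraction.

Load 1 — triangular load w₀=12 kN/m (0→w₀ over full span):
  θ_1 = -w₀(7L⁴-30L²x²+15x⁴)/(360LEI) = -12·(7·4⁴-30·4²·1²+15·1⁴)/(360·4·20000) = -1327/2400000 rad
Load 2 — uniform load w=9 kN/m over full span:
  θ_2 = -w(L³-6Lx²+4x³)/(24EI) = -9·(4³-6·4·1²+4·1³)/(24·20000) = -33/40000 rad
Load 3 — point force P=-11 kN at a=3 m (b=L-a=1):
  θ_3 = -Pb(L²-b²-3x²)/(6LEI)  [x≤a] = -(-11)·1·(4²-1²-3·1²)/(6·4·20000) = 11/40000 rad
Load 4 — point force P=2 kN at a=8/3 m (b=L-a=4/3):
  θ_4 = -Pb(L²-b²-3x²)/(6LEI)  [x≤a] = -2·(4/3)·(4²-(4/3)²-3·1²)/(6·4·20000) = -101/1620000 rad
Superposition: θ = Σ θ_i = -75509/64800000 rad ≈ -0.001165 rad

θ(1) = -75509/64800000 rad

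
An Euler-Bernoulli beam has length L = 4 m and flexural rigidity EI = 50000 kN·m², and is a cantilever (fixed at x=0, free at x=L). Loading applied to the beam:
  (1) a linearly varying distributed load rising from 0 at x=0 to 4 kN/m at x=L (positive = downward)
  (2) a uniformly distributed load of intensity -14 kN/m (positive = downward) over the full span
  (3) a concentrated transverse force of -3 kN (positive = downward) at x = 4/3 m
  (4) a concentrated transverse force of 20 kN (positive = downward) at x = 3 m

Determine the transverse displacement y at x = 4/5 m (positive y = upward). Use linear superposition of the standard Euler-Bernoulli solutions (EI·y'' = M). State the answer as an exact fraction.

Load 1 — triangular load w₀=4 kN/m (0→w₀ over full span):
  y_1 = (w₀Lx³/12-w₀L²x²/6-w₀x⁵/(120L))/EI = (4·4·(4/5)³/12-4·4²·(4/5)²/6-4·(4/5)⁵/(120·4))/50000 = -18008/146484375 m
Load 2 — uniform load w=-14 kN/m over full span:
  y_2 = -wx²(x²-4Lx+6L²)/(24EI) = -(-14)·(4/5)²·((4/5)²-4·4·(4/5)+6·4²)/(24·50000) = 3668/5859375 m
Load 3 — point force P=-3 kN at a=4/3 m (b=L-a=8/3):
  y_3 = -Px²(3a-x)/(6EI)  [x≤a] = -(-3)·(4/5)²·(3·(4/3)-(4/5))/(6·50000) = 8/390625 m
Load 4 — point force P=20 kN at a=3 m (b=L-a=1):
  y_4 = -Px²(3a-x)/(6EI)  [x≤a] = -20·(4/5)²·(3·3-(4/5))/(6·50000) = -82/234375 m
Superposition: y = Σ y_i = 25442/146484375 m ≈ 0.000174 m

y(4/5) = 25442/146484375 m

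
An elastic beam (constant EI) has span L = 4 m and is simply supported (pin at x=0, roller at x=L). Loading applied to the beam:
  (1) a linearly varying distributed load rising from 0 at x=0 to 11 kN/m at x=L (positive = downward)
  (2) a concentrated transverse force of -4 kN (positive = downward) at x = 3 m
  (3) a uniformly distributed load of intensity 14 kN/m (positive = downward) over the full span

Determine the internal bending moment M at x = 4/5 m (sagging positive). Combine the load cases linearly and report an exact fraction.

Load 1 — triangular load w₀=11 kN/m (0→w₀ over full span):
  M_1 = w₀Lx/6 - w₀x³/(6L) = 11·4·(4/5)/6 - 11·(4/5)³/(6·4) = 704/125 kN·m
Load 2 — point force P=-4 kN at a=3 m (b=L-a=1):
  M_2 = Pbx/L  [x≤a] = (-4)·1·(4/5)/4 = -4/5 kN·m
Load 3 — uniform load w=14 kN/m over full span:
  M_3 = wx(L-x)/2 = 14·(4/5)·(4-(4/5))/2 = 448/25 kN·m
Superposition: M = Σ M_i = 2844/125 kN·m ≈ 22.752000 kN·m

M(4/5) = 2844/125 kN·m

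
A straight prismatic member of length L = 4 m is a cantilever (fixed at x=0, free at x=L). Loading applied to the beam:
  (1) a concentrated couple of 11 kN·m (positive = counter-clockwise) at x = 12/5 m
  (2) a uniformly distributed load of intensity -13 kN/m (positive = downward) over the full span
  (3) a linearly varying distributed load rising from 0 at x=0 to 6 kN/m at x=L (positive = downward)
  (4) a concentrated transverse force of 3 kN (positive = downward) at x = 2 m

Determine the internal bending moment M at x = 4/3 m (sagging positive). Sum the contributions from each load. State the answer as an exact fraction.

M(4/3) = 1043/27 kN·m

Load 1 — applied couple M₀=11 kN·m at a=12/5 m (b=L-a=8/5):
  M_1 = M₀  [x≤a] = 11 = 11 kN·m
Load 2 — uniform load w=-13 kN/m over full span:
  M_2 = -w(L-x)²/2 = -(-13)·(4-(4/3))²/2 = 416/9 kN·m
Load 3 — triangular load w₀=6 kN/m (0→w₀ over full span):
  M_3 = w₀Lx/2 - w₀L²/3 - w₀x³/(6L) = 6·4·(4/3)/2 - 6·4²/3 - 6·(4/3)³/(6·4) = -448/27 kN·m
Load 4 — point force P=3 kN at a=2 m (b=L-a=2):
  M_4 = -P(a-x)  [x≤a] = -3·(2-(4/3)) = -2 kN·m
Superposition: M = Σ M_i = 1043/27 kN·m ≈ 38.629630 kN·m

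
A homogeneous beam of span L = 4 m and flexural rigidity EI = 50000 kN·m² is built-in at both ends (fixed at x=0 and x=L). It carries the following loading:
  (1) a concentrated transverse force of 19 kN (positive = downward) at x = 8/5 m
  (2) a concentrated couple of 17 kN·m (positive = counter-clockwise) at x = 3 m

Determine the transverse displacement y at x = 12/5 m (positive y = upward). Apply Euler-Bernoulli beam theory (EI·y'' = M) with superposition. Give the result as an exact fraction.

Load 1 — point force P=19 kN at a=8/5 m (b=L-a=12/5):
  y_1 = -Pa²(L-x)²(3bL-(3b+a)(L-x))/(6L³EI)  [x>a] = -19·(8/5)²·(4-(12/5))²·(3·(12/5)·4-(3·(12/5)+(8/5))·(4-(12/5)))/(6·4³·50000) = -13984/146484375 m
Load 2 — applied couple M₀=17 kN·m at a=3 m (b=L-a=1):
  y_2 = (R_Ax³/6 - M_Ax²/2)/EI  [x≤a] with R_A=153/32, M_A=85/16 = ((153/32)·(12/5)³/6 - (85/16)·(12/5)²/2)/50000 = -1071/12500000 m
Superposition: y = Σ y_i = -849113/4687500000 m ≈ -0.000181 m

y(12/5) = -849113/4687500000 m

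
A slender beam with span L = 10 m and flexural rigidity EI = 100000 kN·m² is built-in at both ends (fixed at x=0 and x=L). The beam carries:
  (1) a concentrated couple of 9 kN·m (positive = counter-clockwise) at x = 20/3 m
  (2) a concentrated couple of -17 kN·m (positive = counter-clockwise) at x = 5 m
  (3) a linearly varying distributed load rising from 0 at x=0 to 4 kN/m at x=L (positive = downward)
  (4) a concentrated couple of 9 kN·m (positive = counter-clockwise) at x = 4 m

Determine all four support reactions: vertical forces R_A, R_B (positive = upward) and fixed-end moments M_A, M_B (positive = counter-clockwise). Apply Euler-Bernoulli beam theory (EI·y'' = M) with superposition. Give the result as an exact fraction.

R_A = 2973/500 kN, M_A = 3949/300 kN·m, R_B = 7027/500 kN, M_B = -2137/100 kN·m

Load 1 — applied couple M₀=9 kN·m at a=20/3 m (b=L-a=10/3):
  R_A = 6M₀ab/L³ = 6·9·(20/3)·(10/3)/10³ = 6/5 kN
  M_A = M₀b(2a-b)/L² = 9·(10/3)·(2·(20/3)-(10/3))/10² = 3 kN·m
  R_B = -6M₀ab/L³ = -6·9·(20/3)·(10/3)/10³ = -6/5 kN
  M_B = M₀a(2b-a)/L² = 9·(20/3)·(2·(10/3)-(20/3))/10² = 0 kN·m
Load 2 — applied couple M₀=-17 kN·m at a=5 m (b=L-a=5):
  R_A = 6M₀ab/L³ = 6·(-17)·5·5/10³ = -51/20 kN
  M_A = M₀b(2a-b)/L² = (-17)·5·(2·5-5)/10² = -17/4 kN·m
  R_B = -6M₀ab/L³ = -6·(-17)·5·5/10³ = 51/20 kN
  M_B = M₀a(2b-a)/L² = (-17)·5·(2·5-5)/10² = -17/4 kN·m
Load 3 — triangular load w₀=4 kN/m (0→w₀ over full span):
  R_A = 3w₀L/20 = 3·4·10/20 = 6 kN
  M_A = w₀L²/30 = 4·10²/30 = 40/3 kN·m
  R_B = 7w₀L/20 = 7·4·10/20 = 14 kN
  M_B = -w₀L²/20 = -4·10²/20 = -20 kN·m
Load 4 — applied couple M₀=9 kN·m at a=4 m (b=L-a=6):
  R_A = 6M₀ab/L³ = 6·9·4·6/10³ = 162/125 kN
  M_A = M₀b(2a-b)/L² = 9·6·(2·4-6)/10² = 27/25 kN·m
  R_B = -6M₀ab/L³ = -6·9·4·6/10³ = -162/125 kN
  M_B = M₀a(2b-a)/L² = 9·4·(2·6-4)/10² = 72/25 kN·m
Superposition: R_A = 2973/500 kN, M_A = 3949/300 kN·m, R_B = 7027/500 kN, M_B = -2137/100 kN·m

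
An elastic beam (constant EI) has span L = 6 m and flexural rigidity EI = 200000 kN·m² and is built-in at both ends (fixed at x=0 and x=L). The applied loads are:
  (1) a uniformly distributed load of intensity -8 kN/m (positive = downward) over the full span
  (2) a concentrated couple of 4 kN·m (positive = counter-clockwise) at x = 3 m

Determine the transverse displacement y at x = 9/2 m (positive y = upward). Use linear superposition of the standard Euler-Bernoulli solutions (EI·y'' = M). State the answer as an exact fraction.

Load 1 — uniform load w=-8 kN/m over full span:
  y_1 = -wx²(L-x)²/(24EI) = -(-8)·(9/2)²·(6-(9/2))²/(24·200000) = 243/3200000 m
Load 2 — applied couple M₀=4 kN·m at a=3 m (b=L-a=3):
  y_2 = (R_Ax³/6 - M_Ax²/2 - M₀(x-a)²/2)/EI  [x>a] with R_A=1, M_A=1 = (1·(9/2)³/6 - 1·(9/2)²/2 - 4·((9/2)-3)²/2)/200000 = 9/3200000 m
Superposition: y = Σ y_i = 63/800000 m ≈ 0.000079 m

y(9/2) = 63/800000 m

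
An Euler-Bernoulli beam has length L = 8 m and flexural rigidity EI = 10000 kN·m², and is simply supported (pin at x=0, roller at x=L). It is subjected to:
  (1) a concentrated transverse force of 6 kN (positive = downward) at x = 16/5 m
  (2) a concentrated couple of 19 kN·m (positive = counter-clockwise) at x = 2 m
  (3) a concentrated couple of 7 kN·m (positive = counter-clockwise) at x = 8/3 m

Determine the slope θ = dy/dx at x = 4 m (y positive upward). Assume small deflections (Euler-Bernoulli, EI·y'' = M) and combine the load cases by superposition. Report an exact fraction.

θ(4) = 6743/45000000 rad

Load 1 — point force P=6 kN at a=16/5 m (b=L-a=24/5):
  θ_1 = -Pa(2L²-6Lx+3x²+a²)/(6LEI)  [x>a] = -6·(16/5)·(2·8²-6·8·4+3·4²+(16/5)²)/(6·8·10000) = 18/78125 rad
Load 2 — applied couple M₀=19 kN·m at a=2 m (b=L-a=6):
  θ_2 = (M₀x²/(2L)-M₀(x-a)+C₁)/EI  [x>a] with C₁=M₀(3b²-L²)/(6L)=209/12 = (19·4²/(2·8)-19·(4-2)+(209/12))/10000 = -19/120000 rad
Load 3 — applied couple M₀=7 kN·m at a=8/3 m (b=L-a=16/3):
  θ_3 = (M₀x²/(2L)-M₀(x-a)+C₁)/EI  [x>a] with C₁=M₀(3b²-L²)/(6L)=28/9 = (7·4²/(2·8)-7·(4-(8/3))+(28/9))/10000 = 7/90000 rad
Superposition: θ = Σ θ_i = 6743/45000000 rad ≈ 0.000150 rad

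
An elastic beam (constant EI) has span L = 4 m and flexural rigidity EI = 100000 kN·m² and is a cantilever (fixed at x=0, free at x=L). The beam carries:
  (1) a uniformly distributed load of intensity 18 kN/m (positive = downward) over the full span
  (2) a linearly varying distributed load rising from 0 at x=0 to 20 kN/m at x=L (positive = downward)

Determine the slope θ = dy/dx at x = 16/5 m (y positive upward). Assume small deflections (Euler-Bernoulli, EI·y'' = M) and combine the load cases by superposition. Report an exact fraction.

θ(16/5) = -4088/1171875 rad

Load 1 — uniform load w=18 kN/m over full span:
  θ_1 = -wx(x²-3Lx+3L²)/(6EI) = -18·(16/5)·((16/5)²-3·4·(16/5)+3·4²)/(6·100000) = -744/390625 rad
Load 2 — triangular load w₀=20 kN/m (0→w₀ over full span):
  θ_2 = (w₀Lx²/4-w₀L²x/3-w₀x⁴/(24L))/EI = (20·4·(16/5)²/4-20·4²·(16/5)/3-20·(16/5)⁴/(24·4))/100000 = -1856/1171875 rad
Superposition: θ = Σ θ_i = -4088/1171875 rad ≈ -0.003488 rad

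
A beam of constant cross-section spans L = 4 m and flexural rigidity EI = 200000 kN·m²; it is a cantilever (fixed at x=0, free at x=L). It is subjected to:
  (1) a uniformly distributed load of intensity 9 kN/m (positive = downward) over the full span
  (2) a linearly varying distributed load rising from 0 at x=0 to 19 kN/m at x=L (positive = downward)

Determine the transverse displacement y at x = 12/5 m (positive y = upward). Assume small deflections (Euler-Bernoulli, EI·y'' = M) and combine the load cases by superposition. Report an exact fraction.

Load 1 — uniform load w=9 kN/m over full span:
  y_1 = -wx²(x²-4Lx+6L²)/(24EI) = -9·(12/5)²·((12/5)²-4·4·(12/5)+6·4²)/(24·200000) = -2673/3906250 m
Load 2 — triangular load w₀=19 kN/m (0→w₀ over full span):
  y_2 = (w₀Lx³/12-w₀L²x²/6-w₀x⁵/(120L))/EI = (19·4·(12/5)³/12-19·4²·(12/5)²/6-19·(12/5)⁵/(120·4))/200000 = -101289/97656250 m
Superposition: y = Σ y_i = -84057/48828125 m ≈ -0.001721 m

y(12/5) = -84057/48828125 m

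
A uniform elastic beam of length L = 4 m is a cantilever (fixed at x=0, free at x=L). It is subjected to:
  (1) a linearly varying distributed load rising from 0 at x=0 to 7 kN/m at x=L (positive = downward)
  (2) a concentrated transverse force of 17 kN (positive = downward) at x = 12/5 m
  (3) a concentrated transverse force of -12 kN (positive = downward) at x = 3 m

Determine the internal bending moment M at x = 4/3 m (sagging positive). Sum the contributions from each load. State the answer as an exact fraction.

Load 1 — triangular load w₀=7 kN/m (0→w₀ over full span):
  M_1 = w₀Lx/2 - w₀L²/3 - w₀x³/(6L) = 7·4·(4/3)/2 - 7·4²/3 - 7·(4/3)³/(6·4) = -1568/81 kN·m
Load 2 — point force P=17 kN at a=12/5 m (b=L-a=8/5):
  M_2 = -P(a-x)  [x≤a] = -17·((12/5)-(4/3)) = -272/15 kN·m
Load 3 — point force P=-12 kN at a=3 m (b=L-a=1):
  M_3 = -P(a-x)  [x≤a] = -(-12)·(3-(4/3)) = 20 kN·m
Superposition: M = Σ M_i = -7084/405 kN·m ≈ -17.491358 kN·m

M(4/3) = -7084/405 kN·m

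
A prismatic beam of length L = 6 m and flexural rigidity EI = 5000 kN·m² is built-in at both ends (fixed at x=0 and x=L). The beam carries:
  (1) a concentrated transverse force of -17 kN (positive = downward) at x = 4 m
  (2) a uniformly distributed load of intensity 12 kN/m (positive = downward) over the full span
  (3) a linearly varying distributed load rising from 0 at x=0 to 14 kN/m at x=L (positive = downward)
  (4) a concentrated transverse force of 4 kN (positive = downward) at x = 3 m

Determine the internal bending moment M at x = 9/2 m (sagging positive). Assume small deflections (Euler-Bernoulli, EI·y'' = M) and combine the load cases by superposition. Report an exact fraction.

Load 1 — point force P=-17 kN at a=4 m (b=L-a=2):
  M_1 = Pa²(a+3b)(L-x)/L³ - Pa²b/L²  [x>a] = (-17)·4²·(4+3·2)·(6-(9/2))/6³ - (-17)·4²·2/6² = -34/9 kN·m
Load 2 — uniform load w=12 kN/m over full span:
  M_2 = wLx/2 - wL²/12 - wx²/2 = 12·6·(9/2)/2 - 12·6²/12 - 12·(9/2)²/2 = 9/2 kN·m
Load 3 — triangular load w₀=14 kN/m (0→w₀ over full span):
  M_3 = 3w₀Lx/20 - w₀L²/30 - w₀x³/(6L) = 3·14·6·(9/2)/20 - 14·6²/30 - 14·(9/2)³/(6·6) = 357/80 kN·m
Load 4 — point force P=4 kN at a=3 m (b=L-a=3):
  M_4 = Pa²(a+3b)(L-x)/L³ - Pa²b/L²  [x>a] = 4·3²·(3+3·3)·(6-(9/2))/6³ - 4·3²·3/6² = 0 kN·m
Superposition: M = Σ M_i = 3733/720 kN·m ≈ 5.184722 kN·m

M(9/2) = 3733/720 kN·m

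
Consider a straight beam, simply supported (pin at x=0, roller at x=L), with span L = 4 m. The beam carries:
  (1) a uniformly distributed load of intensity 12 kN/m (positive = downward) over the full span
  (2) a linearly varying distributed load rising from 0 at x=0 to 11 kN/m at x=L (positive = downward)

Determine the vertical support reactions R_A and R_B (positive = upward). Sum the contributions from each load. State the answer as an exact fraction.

R_A = 94/3 kN, R_B = 116/3 kN

Load 1 — uniform load w=12 kN/m over full span:
  R_A = wL/2 = 12·4/2 = 24 kN
  R_B = wL/2 = 12·4/2 = 24 kN
Load 2 — triangular load w₀=11 kN/m (0→w₀ over full span):
  R_A = w₀L/6 = 11·4/6 = 22/3 kN
  R_B = w₀L/3 = 11·4/3 = 44/3 kN
Superposition: R_A = 94/3 kN, R_B = 116/3 kN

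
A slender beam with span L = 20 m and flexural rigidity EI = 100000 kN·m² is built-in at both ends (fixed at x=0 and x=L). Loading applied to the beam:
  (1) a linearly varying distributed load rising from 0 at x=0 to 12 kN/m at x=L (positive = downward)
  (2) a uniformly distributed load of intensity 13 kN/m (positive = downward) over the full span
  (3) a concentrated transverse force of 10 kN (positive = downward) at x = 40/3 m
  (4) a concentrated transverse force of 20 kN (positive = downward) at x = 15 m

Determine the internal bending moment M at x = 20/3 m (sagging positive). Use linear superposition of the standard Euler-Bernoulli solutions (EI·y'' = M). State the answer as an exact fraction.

M(20/3) = 64595/324 kN·m

Load 1 — triangular load w₀=12 kN/m (0→w₀ over full span):
  M_1 = 3w₀Lx/20 - w₀L²/30 - w₀x³/(6L) = 3·12·20·(20/3)/20 - 12·20²/30 - 12·(20/3)³/(6·20) = 1360/27 kN·m
Load 2 — uniform load w=13 kN/m over full span:
  M_2 = wLx/2 - wL²/12 - wx²/2 = 13·20·(20/3)/2 - 13·20²/12 - 13·(20/3)²/2 = 1300/9 kN·m
Load 3 — point force P=10 kN at a=40/3 m (b=L-a=20/3):
  M_3 = Pb²(3a+b)x/L³ - Pab²/L²  [x≤a] = 10·(20/3)²·(3·(40/3)+(20/3))·(20/3)/20³ - 10·(40/3)·(20/3)²/20² = 200/81 kN·m
Load 4 — point force P=20 kN at a=15 m (b=L-a=5):
  M_4 = Pb²(3a+b)x/L³ - Pab²/L²  [x≤a] = 20·5²·(3·15+5)·(20/3)/20³ - 20·15·5²/20² = 25/12 kN·m
Superposition: M = Σ M_i = 64595/324 kN·m ≈ 199.367284 kN·m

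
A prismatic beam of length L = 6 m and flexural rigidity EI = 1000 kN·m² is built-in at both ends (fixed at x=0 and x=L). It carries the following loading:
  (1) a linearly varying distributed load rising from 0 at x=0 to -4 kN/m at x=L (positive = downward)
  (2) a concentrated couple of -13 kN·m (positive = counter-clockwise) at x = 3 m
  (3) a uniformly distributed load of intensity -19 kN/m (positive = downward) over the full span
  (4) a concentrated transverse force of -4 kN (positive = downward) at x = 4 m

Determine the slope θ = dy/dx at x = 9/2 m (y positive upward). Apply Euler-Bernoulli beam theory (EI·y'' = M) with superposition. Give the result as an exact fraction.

Load 1 — triangular load w₀=-4 kN/m (0→w₀ over full span):
  θ_1 = -w₀(2x(L-x)(L-2x)(x+2L)+x²(L-x)²)/(120LEI) = -(-4)·(2·(9/2)·(6-(9/2))·(6-2·(9/2))·((9/2)+2·6)+(9/2)²·(6-(9/2))²)/(120·6·1000) = -1107/320000 rad
Load 2 — applied couple M₀=-13 kN·m at a=3 m (b=L-a=3):
  θ_2 = (R_Ax²/2 - M_Ax - M₀(x-a))/EI  [x>a] with R_A=-13/4, M_A=-13/4 = ((-13/4)·(9/2)²/2 - (-13/4)·(9/2) - (-13)·((9/2)-3))/1000 = 39/32000 rad
Load 3 — uniform load w=-19 kN/m over full span:
  θ_3 = -wx(L-x)(L-2x)/(12EI) = -(-19)·(9/2)·(6-(9/2))·(6-2·(9/2))/(12·1000) = -513/16000 rad
Load 4 — point force P=-4 kN at a=4 m (b=L-a=2):
  θ_4 = Pa²(L-x)(2bL-(3b+a)(L-x))/(2L³EI)  [x>a] = (-4)·4²·(6-(9/2))·(2·2·6-(3·2+4)·(6-(9/2)))/(2·6³·1000) = -1/500 rad
Superposition: θ = Σ θ_i = -11617/320000 rad ≈ -0.036303 rad

θ(9/2) = -11617/320000 rad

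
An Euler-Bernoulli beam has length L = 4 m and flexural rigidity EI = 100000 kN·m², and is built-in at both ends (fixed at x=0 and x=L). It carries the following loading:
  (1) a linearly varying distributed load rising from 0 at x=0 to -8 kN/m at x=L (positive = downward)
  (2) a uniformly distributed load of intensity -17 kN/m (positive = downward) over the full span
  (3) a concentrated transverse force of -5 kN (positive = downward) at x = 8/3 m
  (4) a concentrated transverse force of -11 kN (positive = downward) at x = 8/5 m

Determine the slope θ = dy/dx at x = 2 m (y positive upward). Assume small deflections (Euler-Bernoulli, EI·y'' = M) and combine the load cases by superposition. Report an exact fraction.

θ(2) = -113/168750000 rad

Load 1 — triangular load w₀=-8 kN/m (0→w₀ over full span):
  θ_1 = -w₀(2x(L-x)(L-2x)(x+2L)+x²(L-x)²)/(120LEI) = -(-8)·(2·2·(4-2)·(4-2·2)·(2+2·4)+2²·(4-2)²)/(120·4·100000) = 1/375000 rad
Load 2 — uniform load w=-17 kN/m over full span:
  θ_2 = -wx(L-x)(L-2x)/(12EI) = -(-17)·2·(4-2)·(4-2·2)/(12·100000) = 0 rad
Load 3 — point force P=-5 kN at a=8/3 m (b=L-a=4/3):
  θ_3 = -Pb²x(2aL-(3a+b)x)/(2L³EI)  [x≤a] = -(-5)·(4/3)²·2·(2·(8/3)·4-(3·(8/3)+(4/3))·2)/(2·4³·100000) = 1/270000 rad
Load 4 — point force P=-11 kN at a=8/5 m (b=L-a=12/5):
  θ_4 = Pa²(L-x)(2bL-(3b+a)(L-x))/(2L³EI)  [x>a] = (-11)·(8/5)²·(4-2)·(2·(12/5)·4-(3·(12/5)+(8/5))·(4-2))/(2·4³·100000) = -11/1562500 rad
Superposition: θ = Σ θ_i = -113/168750000 rad ≈ -0.000001 rad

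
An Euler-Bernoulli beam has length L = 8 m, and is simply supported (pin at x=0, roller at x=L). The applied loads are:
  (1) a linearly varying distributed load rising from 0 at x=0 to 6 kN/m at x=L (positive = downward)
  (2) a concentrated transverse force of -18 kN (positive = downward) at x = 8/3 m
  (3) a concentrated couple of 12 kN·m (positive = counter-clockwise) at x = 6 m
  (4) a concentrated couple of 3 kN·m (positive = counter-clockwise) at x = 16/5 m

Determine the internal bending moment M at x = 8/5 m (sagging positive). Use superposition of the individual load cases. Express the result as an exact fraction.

M(8/5) = -489/125 kN·m

Load 1 — triangular load w₀=6 kN/m (0→w₀ over full span):
  M_1 = w₀Lx/6 - w₀x³/(6L) = 6·8·(8/5)/6 - 6·(8/5)³/(6·8) = 1536/125 kN·m
Load 2 — point force P=-18 kN at a=8/3 m (b=L-a=16/3):
  M_2 = Pbx/L  [x≤a] = (-18)·(16/3)·(8/5)/8 = -96/5 kN·m
Load 3 — applied couple M₀=12 kN·m at a=6 m (b=L-a=2):
  M_3 = M₀x/L  [x≤a] = 12·(8/5)/8 = 12/5 kN·m
Load 4 — applied couple M₀=3 kN·m at a=16/5 m (b=L-a=24/5):
  M_4 = M₀x/L  [x≤a] = 3·(8/5)/8 = 3/5 kN·m
Superposition: M = Σ M_i = -489/125 kN·m ≈ -3.912000 kN·m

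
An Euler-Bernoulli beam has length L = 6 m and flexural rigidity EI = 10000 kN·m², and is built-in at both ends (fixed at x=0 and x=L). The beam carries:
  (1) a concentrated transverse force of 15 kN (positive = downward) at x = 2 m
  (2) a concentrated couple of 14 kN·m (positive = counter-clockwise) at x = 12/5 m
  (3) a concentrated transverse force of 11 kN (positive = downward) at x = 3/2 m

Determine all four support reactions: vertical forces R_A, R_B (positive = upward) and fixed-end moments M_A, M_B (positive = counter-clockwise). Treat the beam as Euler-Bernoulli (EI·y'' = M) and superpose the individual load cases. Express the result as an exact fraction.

R_A = 171017/7200 kN, M_A = 58307/2400 kN·m, R_B = 16183/7200 kN, M_B = -12673/2400 kN·m

Load 1 — point force P=15 kN at a=2 m (b=L-a=4):
  R_A = Pb²(3a+b)/L³ = 15·4²·(3·2+4)/6³ = 100/9 kN
  M_A = Pab²/L² = 15·2·4²/6² = 40/3 kN·m
  R_B = Pa²(a+3b)/L³ = 15·2²·(2+3·4)/6³ = 35/9 kN
  M_B = -Pa²b/L² = -15·2²·4/6² = -20/3 kN·m
Load 2 — applied couple M₀=14 kN·m at a=12/5 m (b=L-a=18/5):
  R_A = 6M₀ab/L³ = 6·14·(12/5)·(18/5)/6³ = 84/25 kN
  M_A = M₀b(2a-b)/L² = 14·(18/5)·(2·(12/5)-(18/5))/6² = 42/25 kN·m
  R_B = -6M₀ab/L³ = -6·14·(12/5)·(18/5)/6³ = -84/25 kN
  M_B = M₀a(2b-a)/L² = 14·(12/5)·(2·(18/5)-(12/5))/6² = 112/25 kN·m
Load 3 — point force P=11 kN at a=3/2 m (b=L-a=9/2):
  R_A = Pb²(3a+b)/L³ = 11·(9/2)²·(3·(3/2)+(9/2))/6³ = 297/32 kN
  M_A = Pab²/L² = 11·(3/2)·(9/2)²/6² = 297/32 kN·m
  R_B = Pa²(a+3b)/L³ = 11·(3/2)²·((3/2)+3·(9/2))/6³ = 55/32 kN
  M_B = -Pa²b/L² = -11·(3/2)²·(9/2)/6² = -99/32 kN·m
Superposition: R_A = 171017/7200 kN, M_A = 58307/2400 kN·m, R_B = 16183/7200 kN, M_B = -12673/2400 kN·m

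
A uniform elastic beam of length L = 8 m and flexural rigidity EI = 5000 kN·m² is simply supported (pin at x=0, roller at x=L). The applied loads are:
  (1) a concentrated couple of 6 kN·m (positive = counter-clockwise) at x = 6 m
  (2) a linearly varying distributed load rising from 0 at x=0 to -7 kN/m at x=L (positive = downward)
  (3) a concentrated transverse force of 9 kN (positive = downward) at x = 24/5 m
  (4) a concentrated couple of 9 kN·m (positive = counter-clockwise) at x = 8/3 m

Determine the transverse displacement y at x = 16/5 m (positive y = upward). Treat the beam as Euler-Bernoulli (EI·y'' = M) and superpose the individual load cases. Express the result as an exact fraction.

Load 1 — applied couple M₀=6 kN·m at a=6 m (b=L-a=2):
  y_1 = (M₀x³/(6L)+C₁x)/EI  [x≤a] with C₁=M₀(3b²-L²)/(6L)=-13/2 = (6·(16/5)³/(6·8)+(-13/2)·(16/5))/5000 = -261/78125 m
Load 2 — triangular load w₀=-7 kN/m (0→w₀ over full span):
  y_2 = -w₀x(7L⁴-10L²x²+3x⁴)/(360LEI) = -(-7)·(16/5)·(7·8⁴-10·8²·(16/5)²+3·(16/5)⁴)/(360·8·5000) = 1022336/29296875 m
Load 3 — point force P=9 kN at a=24/5 m (b=L-a=16/5):
  y_3 = -Pbx(L²-b²-x²)/(6LEI)  [x≤a] = -9·(16/5)·(16/5)·(8²-(16/5)²-(16/5)²)/(6·8·5000) = -6528/390625 m
Load 4 — applied couple M₀=9 kN·m at a=8/3 m (b=L-a=16/3):
  y_4 = (M₀x³/(6L)-M₀(x-a)²/2+C₁x)/EI  [x>a] with C₁=M₀(3b²-L²)/(6L)=4 = (9·(16/5)³/(6·8)-9·((16/5)-(8/3))²/2+4·(16/5))/5000 = 276/78125 m
Superposition: y = Σ y_i = 538361/29296875 m ≈ 0.018376 m

y(16/5) = 538361/29296875 m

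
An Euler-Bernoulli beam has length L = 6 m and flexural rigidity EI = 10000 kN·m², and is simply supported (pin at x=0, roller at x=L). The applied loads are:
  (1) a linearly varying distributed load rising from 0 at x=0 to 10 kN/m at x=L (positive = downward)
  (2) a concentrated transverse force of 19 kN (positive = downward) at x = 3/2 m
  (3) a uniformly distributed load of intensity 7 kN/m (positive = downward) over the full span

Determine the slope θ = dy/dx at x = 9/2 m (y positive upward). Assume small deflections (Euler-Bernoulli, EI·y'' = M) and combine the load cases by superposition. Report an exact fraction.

Load 1 — triangular load w₀=10 kN/m (0→w₀ over full span):
  θ_1 = -w₀(7L⁴-30L²x²+15x⁴)/(360LEI) = -10·(7·6⁴-30·6²·(9/2)²+15·(9/2)⁴)/(360·6·10000) = 3939/1280000 rad
Load 2 — point force P=19 kN at a=3/2 m (b=L-a=9/2):
  θ_2 = -Pa(2L²-6Lx+3x²+a²)/(6LEI)  [x>a] = -19·(3/2)·(2·6²-6·6·(9/2)+3·(9/2)²+(3/2)²)/(6·6·10000) = 171/80000 rad
Load 3 — uniform load w=7 kN/m over full span:
  θ_3 = -w(L³-6Lx²+4x³)/(24EI) = -7·(6³-6·6·(9/2)²+4·(9/2)³)/(24·10000) = 693/160000 rad
Superposition: θ = Σ θ_i = 12219/1280000 rad ≈ 0.009546 rad

θ(9/2) = 12219/1280000 rad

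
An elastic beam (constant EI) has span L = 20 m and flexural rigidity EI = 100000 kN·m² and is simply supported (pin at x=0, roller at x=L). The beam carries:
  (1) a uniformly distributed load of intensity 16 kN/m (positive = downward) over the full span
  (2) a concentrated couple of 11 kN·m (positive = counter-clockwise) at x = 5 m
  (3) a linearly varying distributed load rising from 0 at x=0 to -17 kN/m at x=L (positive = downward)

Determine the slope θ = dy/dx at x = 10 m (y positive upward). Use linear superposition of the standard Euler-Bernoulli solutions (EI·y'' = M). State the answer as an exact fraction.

θ(10) = 2347/1440000 rad

Load 1 — uniform load w=16 kN/m over full span:
  θ_1 = -w(L³-6Lx²+4x³)/(24EI) = -16·(20³-6·20·10²+4·10³)/(24·100000) = 0 rad
Load 2 — applied couple M₀=11 kN·m at a=5 m (b=L-a=15):
  θ_2 = (M₀x²/(2L)-M₀(x-a)+C₁)/EI  [x>a] with C₁=M₀(3b²-L²)/(6L)=605/24 = (11·10²/(2·20)-11·(10-5)+(605/24))/100000 = -11/480000 rad
Load 3 — triangular load w₀=-17 kN/m (0→w₀ over full span):
  θ_3 = -w₀(7L⁴-30L²x²+15x⁴)/(360LEI) = -(-17)·(7·20⁴-30·20²·10²+15·10⁴)/(360·20·100000) = 119/72000 rad
Superposition: θ = Σ θ_i = 2347/1440000 rad ≈ 0.001630 rad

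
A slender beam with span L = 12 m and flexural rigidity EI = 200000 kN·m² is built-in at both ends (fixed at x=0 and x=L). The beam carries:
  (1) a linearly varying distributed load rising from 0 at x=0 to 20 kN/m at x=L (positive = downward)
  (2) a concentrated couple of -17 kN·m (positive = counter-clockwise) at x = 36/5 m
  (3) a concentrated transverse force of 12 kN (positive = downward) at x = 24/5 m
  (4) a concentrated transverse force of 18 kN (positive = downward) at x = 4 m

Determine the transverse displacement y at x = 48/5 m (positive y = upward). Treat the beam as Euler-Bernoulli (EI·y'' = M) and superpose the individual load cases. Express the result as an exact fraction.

y(48/5) = -613887/390625000 m

Load 1 — triangular load w₀=20 kN/m (0→w₀ over full span):
  y_1 = -w₀x²(L-x)²(x+2L)/(120LEI) = -20·(48/5)²·(12-(48/5))²·((48/5)+2·12)/(120·12·200000) = -12096/9765625 m
Load 2 — applied couple M₀=-17 kN·m at a=36/5 m (b=L-a=24/5):
  y_2 = (R_Ax³/6 - M_Ax²/2 - M₀(x-a)²/2)/EI  [x>a] with R_A=-51/25, M_A=-136/25 = ((-51/25)·(48/5)³/6 - (-136/25)·(48/5)²/2 - (-17)·((48/5)-(36/5))²/2)/200000 = -459/78125000 m
Load 3 — point force P=12 kN at a=24/5 m (b=L-a=36/5):
  y_3 = -Pa²(L-x)²(3bL-(3b+a)(L-x))/(6L³EI)  [x>a] = -12·(24/5)²·(12-(48/5))²·(3·(36/5)·12-(3·(36/5)+(24/5))·(12-(48/5)))/(6·12³·200000) = -7344/48828125 m
Load 4 — point force P=18 kN at a=4 m (b=L-a=8):
  y_4 = -Pa²(L-x)²(3bL-(3b+a)(L-x))/(6L³EI)  [x>a] = -18·4²·(12-(48/5))²·(3·8·12-(3·8+4)·(12-(48/5)))/(6·12³·200000) = -69/390625 m
Superposition: y = Σ y_i = -613887/390625000 m ≈ -0.001572 m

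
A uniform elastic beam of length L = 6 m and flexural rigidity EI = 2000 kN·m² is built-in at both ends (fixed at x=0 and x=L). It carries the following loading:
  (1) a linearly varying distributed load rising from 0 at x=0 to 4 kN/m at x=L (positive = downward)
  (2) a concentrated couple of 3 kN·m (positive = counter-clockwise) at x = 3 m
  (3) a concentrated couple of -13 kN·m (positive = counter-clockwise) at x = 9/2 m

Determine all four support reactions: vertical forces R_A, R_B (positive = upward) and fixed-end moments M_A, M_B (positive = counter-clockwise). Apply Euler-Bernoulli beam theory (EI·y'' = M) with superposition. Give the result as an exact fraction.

Load 1 — triangular load w₀=4 kN/m (0→w₀ over full span):
  R_A = 3w₀L/20 = 3·4·6/20 = 18/5 kN
  M_A = w₀L²/30 = 4·6²/30 = 24/5 kN·m
  R_B = 7w₀L/20 = 7·4·6/20 = 42/5 kN
  M_B = -w₀L²/20 = -4·6²/20 = -36/5 kN·m
Load 2 — applied couple M₀=3 kN·m at a=3 m (b=L-a=3):
  R_A = 6M₀ab/L³ = 6·3·3·3/6³ = 3/4 kN
  M_A = M₀b(2a-b)/L² = 3·3·(2·3-3)/6² = 3/4 kN·m
  R_B = -6M₀ab/L³ = -6·3·3·3/6³ = -3/4 kN
  M_B = M₀a(2b-a)/L² = 3·3·(2·3-3)/6² = 3/4 kN·m
Load 3 — applied couple M₀=-13 kN·m at a=9/2 m (b=L-a=3/2):
  R_A = 6M₀ab/L³ = 6·(-13)·(9/2)·(3/2)/6³ = -39/16 kN
  M_A = M₀b(2a-b)/L² = (-13)·(3/2)·(2·(9/2)-(3/2))/6² = -65/16 kN·m
  R_B = -6M₀ab/L³ = -6·(-13)·(9/2)·(3/2)/6³ = 39/16 kN
  M_B = M₀a(2b-a)/L² = (-13)·(9/2)·(2·(3/2)-(9/2))/6² = 39/16 kN·m
Superposition: R_A = 153/80 kN, M_A = 119/80 kN·m, R_B = 807/80 kN, M_B = -321/80 kN·m

R_A = 153/80 kN, M_A = 119/80 kN·m, R_B = 807/80 kN, M_B = -321/80 kN·m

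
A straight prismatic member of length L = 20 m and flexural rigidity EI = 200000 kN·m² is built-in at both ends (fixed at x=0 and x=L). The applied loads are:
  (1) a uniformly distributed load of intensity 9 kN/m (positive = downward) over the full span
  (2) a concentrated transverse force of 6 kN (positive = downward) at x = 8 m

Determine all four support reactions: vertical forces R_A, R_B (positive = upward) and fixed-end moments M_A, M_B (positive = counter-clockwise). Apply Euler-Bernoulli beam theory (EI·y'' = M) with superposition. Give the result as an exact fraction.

R_A = 11736/125 kN, M_A = 7932/25 kN·m, R_B = 11514/125 kN, M_B = -7788/25 kN·m

Load 1 — uniform load w=9 kN/m over full span:
  R_A = wL/2 = 9·20/2 = 90 kN
  M_A = wL²/12 = 9·20²/12 = 300 kN·m
  R_B = wL/2 = 9·20/2 = 90 kN
  M_B = -wL²/12 = -9·20²/12 = -300 kN·m
Load 2 — point force P=6 kN at a=8 m (b=L-a=12):
  R_A = Pb²(3a+b)/L³ = 6·12²·(3·8+12)/20³ = 486/125 kN
  M_A = Pab²/L² = 6·8·12²/20² = 432/25 kN·m
  R_B = Pa²(a+3b)/L³ = 6·8²·(8+3·12)/20³ = 264/125 kN
  M_B = -Pa²b/L² = -6·8²·12/20² = -288/25 kN·m
Superposition: R_A = 11736/125 kN, M_A = 7932/25 kN·m, R_B = 11514/125 kN, M_B = -7788/25 kN·m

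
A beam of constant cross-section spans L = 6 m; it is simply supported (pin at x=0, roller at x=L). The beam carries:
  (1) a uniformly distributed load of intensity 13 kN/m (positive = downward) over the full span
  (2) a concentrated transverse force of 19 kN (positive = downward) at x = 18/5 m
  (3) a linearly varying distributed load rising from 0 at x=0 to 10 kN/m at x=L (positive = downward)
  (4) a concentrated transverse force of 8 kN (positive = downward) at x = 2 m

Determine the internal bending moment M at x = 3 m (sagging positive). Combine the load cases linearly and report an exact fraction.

Load 1 — uniform load w=13 kN/m over full span:
  M_1 = wx(L-x)/2 = 13·3·(6-3)/2 = 117/2 kN·m
Load 2 — point force P=19 kN at a=18/5 m (b=L-a=12/5):
  M_2 = Pbx/L  [x≤a] = 19·(12/5)·3/6 = 114/5 kN·m
Load 3 — triangular load w₀=10 kN/m (0→w₀ over full span):
  M_3 = w₀Lx/6 - w₀x³/(6L) = 10·6·3/6 - 10·3³/(6·6) = 45/2 kN·m
Load 4 — point force P=8 kN at a=2 m (b=L-a=4):
  M_4 = Pa(L-x)/L  [x>a] = 8·2·(6-3)/6 = 8 kN·m
Superposition: M = Σ M_i = 559/5 kN·m ≈ 111.800000 kN·m

M(3) = 559/5 kN·m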